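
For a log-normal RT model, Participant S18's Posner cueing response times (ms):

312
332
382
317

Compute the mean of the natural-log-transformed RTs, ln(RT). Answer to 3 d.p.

ln(RT): 5.7430, 5.8051, 5.9454, 5.7589
Σ ln(RT) = 23.2525
Mean = 23.2525/4 = 5.81312

5.813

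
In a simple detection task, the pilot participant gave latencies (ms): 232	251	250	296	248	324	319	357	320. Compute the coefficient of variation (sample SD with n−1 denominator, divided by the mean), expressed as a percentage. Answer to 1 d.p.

15.3%

n = 9, Σ = 2597, M = 288.5556
Σ(x−M)² = 15652.222; s = √(15652.222/8) = 44.2327
CV = 44.2327 / 288.5556 = 0.15329 = 15.329%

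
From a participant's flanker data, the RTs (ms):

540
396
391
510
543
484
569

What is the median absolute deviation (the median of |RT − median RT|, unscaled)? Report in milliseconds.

Sorted: 391, 396, 484, 510, 540, 543, 569 → median = 510
|x − 510|: 30, 114, 119, 0, 33, 26, 59
Sorted deviations: 0, 26, 30, 33, 59, 114, 119 → MAD = 33

33 ms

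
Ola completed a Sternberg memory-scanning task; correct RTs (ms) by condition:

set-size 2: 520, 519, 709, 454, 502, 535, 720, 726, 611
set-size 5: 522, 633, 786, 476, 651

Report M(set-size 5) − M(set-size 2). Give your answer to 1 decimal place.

M(set-size 2) = 5296/9 = 588.444
M(set-size 5) = 3068/5 = 613.600
Difference = 613.600 − 588.444 = 25.156 ms

25.2 ms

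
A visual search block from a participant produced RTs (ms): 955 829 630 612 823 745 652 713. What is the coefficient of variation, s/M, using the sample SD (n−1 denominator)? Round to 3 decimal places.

0.159

n = 8, Σ = 5959, M = 744.8750
Σ(x−M)² = 97826.875; s = √(97826.875/7) = 118.2170
CV = 118.2170 / 744.8750 = 0.15871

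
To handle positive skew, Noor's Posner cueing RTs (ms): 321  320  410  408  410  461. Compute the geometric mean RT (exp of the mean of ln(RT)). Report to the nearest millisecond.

385 ms

ln(RT): 5.7714, 5.7683, 6.0162, 6.0113, 6.0162, 6.1334
Mean ln(RT) = 35.7167/6 = 5.95279
Geometric mean = exp(5.95279) = 384.83 ms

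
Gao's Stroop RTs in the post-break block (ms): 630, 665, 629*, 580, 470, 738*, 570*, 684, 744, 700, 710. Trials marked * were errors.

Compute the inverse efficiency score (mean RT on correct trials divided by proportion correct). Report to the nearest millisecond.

Correct trials (n=8): 630, 665, 580, 470, 684, 744, 700, 710
Mean correct RT = 5183/8 = 647.8750 ms
Proportion correct = 8/11
IES = 647.8750 / (8/11) = 890.828 ms

891 ms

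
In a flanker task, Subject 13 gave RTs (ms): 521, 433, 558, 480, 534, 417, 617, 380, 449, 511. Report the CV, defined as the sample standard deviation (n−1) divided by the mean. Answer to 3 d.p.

n = 10, Σ = 4900, M = 490.0000
Σ(x−M)² = 46550.000; s = √(46550.000/9) = 71.9182
CV = 71.9182 / 490.0000 = 0.14677

0.147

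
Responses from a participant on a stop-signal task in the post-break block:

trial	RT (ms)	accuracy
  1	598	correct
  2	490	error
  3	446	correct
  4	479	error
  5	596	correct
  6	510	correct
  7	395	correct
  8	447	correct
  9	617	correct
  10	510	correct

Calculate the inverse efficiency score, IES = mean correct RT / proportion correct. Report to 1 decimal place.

Correct trials (n=8): 598, 446, 596, 510, 395, 447, 617, 510
Mean correct RT = 4119/8 = 514.8750 ms
Proportion correct = 8/10
IES = 514.8750 / (8/10) = 643.594 ms

643.6 ms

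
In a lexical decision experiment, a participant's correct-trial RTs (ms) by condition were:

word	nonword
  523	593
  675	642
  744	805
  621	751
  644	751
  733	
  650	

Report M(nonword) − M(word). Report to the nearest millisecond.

M(word) = 4590/7 = 655.714
M(nonword) = 3542/5 = 708.400
Difference = 708.400 − 655.714 = 52.686 ms

53 ms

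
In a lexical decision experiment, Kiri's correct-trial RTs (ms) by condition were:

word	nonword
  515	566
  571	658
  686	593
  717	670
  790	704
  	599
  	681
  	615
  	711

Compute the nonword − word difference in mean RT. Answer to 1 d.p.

M(word) = 3279/5 = 655.800
M(nonword) = 5797/9 = 644.111
Difference = 644.111 − 655.800 = -11.689 ms

-11.7 ms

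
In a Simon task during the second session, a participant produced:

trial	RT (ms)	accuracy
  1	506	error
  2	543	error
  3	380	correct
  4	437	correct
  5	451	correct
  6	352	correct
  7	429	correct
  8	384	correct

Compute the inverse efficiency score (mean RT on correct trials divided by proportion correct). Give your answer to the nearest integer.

Correct trials (n=6): 380, 437, 451, 352, 429, 384
Mean correct RT = 2433/6 = 405.5000 ms
Proportion correct = 6/8
IES = 405.5000 / (6/8) = 540.667 ms

541 ms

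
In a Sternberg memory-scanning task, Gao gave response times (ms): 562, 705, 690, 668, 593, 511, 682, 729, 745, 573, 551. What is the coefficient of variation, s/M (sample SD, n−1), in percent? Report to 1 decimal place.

n = 11, Σ = 7009, M = 637.1818
Σ(x−M)² = 65475.636; s = √(65475.636/10) = 80.9170
CV = 80.9170 / 637.1818 = 0.12699 = 12.699%

12.7%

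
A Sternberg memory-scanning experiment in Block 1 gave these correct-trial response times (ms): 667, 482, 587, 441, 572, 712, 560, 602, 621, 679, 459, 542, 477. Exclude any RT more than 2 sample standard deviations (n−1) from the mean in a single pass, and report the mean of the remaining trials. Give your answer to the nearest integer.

n = 13, ΣRT = 7401, M = 569.308
Σ(x−M)² = 91604.77; s = √(91604.77/12) = 87.371
Cutoffs: 569.308 ± 2·87.371 → [394.6, 744.1]
No RTs fall outside the cutoffs; all 13 retained. Mean = 7401/13 = 569.308

569 ms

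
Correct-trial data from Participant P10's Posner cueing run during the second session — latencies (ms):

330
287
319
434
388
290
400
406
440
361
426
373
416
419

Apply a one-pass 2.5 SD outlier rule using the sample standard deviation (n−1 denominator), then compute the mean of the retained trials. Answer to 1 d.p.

377.8 ms

n = 14, ΣRT = 5289, M = 377.786
Σ(x−M)² = 35900.36; s = √(35900.36/13) = 52.551
Cutoffs: 377.786 ± 2.5·52.551 → [246.4, 509.2]
No RTs fall outside the cutoffs; all 14 retained. Mean = 5289/14 = 377.786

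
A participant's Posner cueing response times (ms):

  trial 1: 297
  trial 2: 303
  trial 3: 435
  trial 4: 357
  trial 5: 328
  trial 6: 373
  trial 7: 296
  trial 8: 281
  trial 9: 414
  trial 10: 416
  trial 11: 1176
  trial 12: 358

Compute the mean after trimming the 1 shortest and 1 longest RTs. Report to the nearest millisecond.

Sorted: 281, 296, 297, 303, 328, 357, 358, 373, 414, 416, 435, 1176
Drop lowest 1 (281) and highest 1 (1176)
Remaining (n=10): Σ = 3577, mean = 3577/10 = 357.700

358 ms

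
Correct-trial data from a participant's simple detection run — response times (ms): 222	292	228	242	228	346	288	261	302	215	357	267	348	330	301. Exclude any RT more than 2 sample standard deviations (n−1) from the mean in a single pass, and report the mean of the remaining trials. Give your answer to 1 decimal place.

n = 15, ΣRT = 4227, M = 281.800
Σ(x−M)² = 33464.40; s = √(33464.40/14) = 48.891
Cutoffs: 281.800 ± 2·48.891 → [184.0, 379.6]
No RTs fall outside the cutoffs; all 15 retained. Mean = 4227/15 = 281.800

281.8 ms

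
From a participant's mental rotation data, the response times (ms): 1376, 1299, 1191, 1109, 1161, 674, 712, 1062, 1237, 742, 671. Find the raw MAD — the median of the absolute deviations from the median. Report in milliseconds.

Sorted: 671, 674, 712, 742, 1062, 1109, 1161, 1191, 1237, 1299, 1376 → median = 1109
|x − 1109|: 267, 190, 82, 0, 52, 435, 397, 47, 128, 367, 438
Sorted deviations: 0, 47, 52, 82, 128, 190, 267, 367, 397, 435, 438 → MAD = 190

190 ms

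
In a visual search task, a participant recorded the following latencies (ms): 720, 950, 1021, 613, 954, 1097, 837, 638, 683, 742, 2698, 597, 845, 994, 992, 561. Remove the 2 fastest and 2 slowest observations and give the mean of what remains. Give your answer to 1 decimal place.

832.4 ms

Sorted: 561, 597, 613, 638, 683, 720, 742, 837, 845, 950, 954, 992, 994, 1021, 1097, 2698
Drop lowest 2 (561, 597) and highest 2 (1097, 2698)
Remaining (n=12): Σ = 9989, mean = 9989/12 = 832.417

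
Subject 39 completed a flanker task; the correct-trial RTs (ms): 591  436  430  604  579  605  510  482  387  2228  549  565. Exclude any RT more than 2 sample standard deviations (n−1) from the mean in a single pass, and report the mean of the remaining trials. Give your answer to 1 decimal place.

521.6 ms

n = 12, ΣRT = 7966, M = 663.833
Σ(x−M)² = 2729065.67; s = √(2729065.67/11) = 498.093
Cutoffs: 663.833 ± 2·498.093 → [-332.4, 1660.0]
Outside: 2228 → excluded.
Retained (n=11): Σ = 5738, mean = 5738/11 = 521.636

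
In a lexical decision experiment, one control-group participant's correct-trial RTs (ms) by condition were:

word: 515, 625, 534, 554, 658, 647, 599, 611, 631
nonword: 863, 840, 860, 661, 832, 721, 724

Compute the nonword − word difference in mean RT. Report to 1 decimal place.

188.7 ms

M(word) = 5374/9 = 597.111
M(nonword) = 5501/7 = 785.857
Difference = 785.857 − 597.111 = 188.746 ms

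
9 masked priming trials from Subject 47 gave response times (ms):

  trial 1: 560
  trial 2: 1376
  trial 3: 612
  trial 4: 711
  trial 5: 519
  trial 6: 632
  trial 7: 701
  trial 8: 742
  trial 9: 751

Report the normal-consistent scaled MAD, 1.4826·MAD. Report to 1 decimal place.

102.3 ms

Sorted: 519, 560, 612, 632, 701, 711, 742, 751, 1376 → median = 701
|x − 701| sorted: 0, 10, 41, 50, 69, 89, 141, 182, 675 → MAD = 69
Robust SD ≈ 1.4826 × 69 = 102.299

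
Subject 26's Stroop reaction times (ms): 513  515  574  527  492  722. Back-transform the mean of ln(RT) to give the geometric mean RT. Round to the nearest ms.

552 ms

ln(RT): 6.2403, 6.2442, 6.3526, 6.2672, 6.1985, 6.5820
Mean ln(RT) = 37.8848/6 = 6.31413
Geometric mean = exp(6.31413) = 552.32 ms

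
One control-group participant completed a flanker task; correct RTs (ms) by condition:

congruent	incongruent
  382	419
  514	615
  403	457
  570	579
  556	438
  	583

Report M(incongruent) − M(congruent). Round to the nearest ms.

M(congruent) = 2425/5 = 485.000
M(incongruent) = 3091/6 = 515.167
Difference = 515.167 − 485.000 = 30.167 ms

30 ms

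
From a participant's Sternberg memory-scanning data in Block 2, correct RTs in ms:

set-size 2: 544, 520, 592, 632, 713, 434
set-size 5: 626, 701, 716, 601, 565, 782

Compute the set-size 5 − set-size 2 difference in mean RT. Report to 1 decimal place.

92.7 ms

M(set-size 2) = 3435/6 = 572.500
M(set-size 5) = 3991/6 = 665.167
Difference = 665.167 − 572.500 = 92.667 ms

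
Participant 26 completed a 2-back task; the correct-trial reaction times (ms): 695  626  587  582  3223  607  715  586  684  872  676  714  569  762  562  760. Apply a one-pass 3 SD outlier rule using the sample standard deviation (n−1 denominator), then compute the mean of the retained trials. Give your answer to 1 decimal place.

n = 16, ΣRT = 13220, M = 826.250
Σ(x−M)² = 6238829.00; s = √(6238829.00/15) = 644.920
Cutoffs: 826.250 ± 3·644.920 → [-1108.5, 2761.0]
Outside: 3223 → excluded.
Retained (n=15): Σ = 9997, mean = 9997/15 = 666.467

666.5 ms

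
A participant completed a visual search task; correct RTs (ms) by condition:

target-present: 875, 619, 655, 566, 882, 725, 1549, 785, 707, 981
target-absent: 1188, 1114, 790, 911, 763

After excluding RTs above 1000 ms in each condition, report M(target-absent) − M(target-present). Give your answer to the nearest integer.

66 ms

target-present: exclude 1549
target-absent: exclude 1188, 1114
M(target-present) = 6795/9 = 755.000
M(target-absent) = 2464/3 = 821.333
Difference = 821.333 − 755.000 = 66.333 ms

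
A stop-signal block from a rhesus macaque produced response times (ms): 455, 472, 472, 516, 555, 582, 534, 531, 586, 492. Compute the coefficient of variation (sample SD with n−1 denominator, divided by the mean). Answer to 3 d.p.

n = 10, Σ = 5195, M = 519.5000
Σ(x−M)² = 19372.500; s = √(19372.500/9) = 46.3950
CV = 46.3950 / 519.5000 = 0.08931

0.089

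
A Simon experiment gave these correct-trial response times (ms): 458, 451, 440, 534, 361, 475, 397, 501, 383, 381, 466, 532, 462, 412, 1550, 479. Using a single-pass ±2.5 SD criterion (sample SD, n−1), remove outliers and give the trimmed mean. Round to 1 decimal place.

n = 16, ΣRT = 8282, M = 517.625
Σ(x−M)² = 1176665.75; s = √(1176665.75/15) = 280.079
Cutoffs: 517.625 ± 2.5·280.079 → [-182.6, 1217.8]
Outside: 1550 → excluded.
Retained (n=15): Σ = 6732, mean = 6732/15 = 448.800

448.8 ms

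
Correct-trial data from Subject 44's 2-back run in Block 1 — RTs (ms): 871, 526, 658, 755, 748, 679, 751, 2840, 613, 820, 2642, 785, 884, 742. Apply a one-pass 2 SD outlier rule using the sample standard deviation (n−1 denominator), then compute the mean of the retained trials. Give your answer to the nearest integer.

736 ms

n = 14, ΣRT = 14314, M = 1022.429
Σ(x−M)² = 7029987.43; s = √(7029987.43/13) = 735.369
Cutoffs: 1022.429 ± 2·735.369 → [-448.3, 2493.2]
Outside: 2642, 2840 → excluded.
Retained (n=12): Σ = 8832, mean = 8832/12 = 736.000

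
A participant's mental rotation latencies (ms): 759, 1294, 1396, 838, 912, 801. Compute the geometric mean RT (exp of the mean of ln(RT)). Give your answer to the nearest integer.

ln(RT): 6.6320, 7.1655, 7.2414, 6.7310, 6.8156, 6.6859
Mean ln(RT) = 41.2714/6 = 6.87856
Geometric mean = exp(6.87856) = 971.23 ms

971 ms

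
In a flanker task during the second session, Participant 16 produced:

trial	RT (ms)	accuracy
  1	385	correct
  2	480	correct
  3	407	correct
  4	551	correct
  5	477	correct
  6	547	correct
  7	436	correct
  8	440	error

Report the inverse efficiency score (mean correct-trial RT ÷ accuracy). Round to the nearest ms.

536 ms

Correct trials (n=7): 385, 480, 407, 551, 477, 547, 436
Mean correct RT = 3283/7 = 469.0000 ms
Proportion correct = 7/8
IES = 469.0000 / (7/8) = 536.000 ms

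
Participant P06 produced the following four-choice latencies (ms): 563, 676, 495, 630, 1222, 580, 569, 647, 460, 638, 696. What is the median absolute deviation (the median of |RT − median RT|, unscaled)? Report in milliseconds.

Sorted: 460, 495, 563, 569, 580, 630, 638, 647, 676, 696, 1222 → median = 630
|x − 630|: 67, 46, 135, 0, 592, 50, 61, 17, 170, 8, 66
Sorted deviations: 0, 8, 17, 46, 50, 61, 66, 67, 135, 170, 592 → MAD = 61

61 ms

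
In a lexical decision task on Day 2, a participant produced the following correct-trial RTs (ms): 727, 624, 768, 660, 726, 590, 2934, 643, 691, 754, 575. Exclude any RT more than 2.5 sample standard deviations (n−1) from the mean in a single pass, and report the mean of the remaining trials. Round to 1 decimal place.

n = 11, ΣRT = 9692, M = 881.091
Σ(x−M)² = 4677398.91; s = √(4677398.91/10) = 683.915
Cutoffs: 881.091 ± 2.5·683.915 → [-828.7, 2590.9]
Outside: 2934 → excluded.
Retained (n=10): Σ = 6758, mean = 6758/10 = 675.800

675.8 ms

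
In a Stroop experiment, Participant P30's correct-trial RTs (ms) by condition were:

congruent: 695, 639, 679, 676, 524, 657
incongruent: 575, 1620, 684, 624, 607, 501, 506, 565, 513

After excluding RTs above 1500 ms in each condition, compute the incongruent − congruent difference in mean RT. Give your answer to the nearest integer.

-73 ms

incongruent: exclude 1620
M(congruent) = 3870/6 = 645.000
M(incongruent) = 4575/8 = 571.875
Difference = 571.875 − 645.000 = -73.125 ms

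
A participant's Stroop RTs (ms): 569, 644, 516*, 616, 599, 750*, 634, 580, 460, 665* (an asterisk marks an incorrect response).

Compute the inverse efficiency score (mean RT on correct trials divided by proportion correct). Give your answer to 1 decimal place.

Correct trials (n=7): 569, 644, 616, 599, 634, 580, 460
Mean correct RT = 4102/7 = 586.0000 ms
Proportion correct = 7/10
IES = 586.0000 / (7/10) = 837.143 ms

837.1 ms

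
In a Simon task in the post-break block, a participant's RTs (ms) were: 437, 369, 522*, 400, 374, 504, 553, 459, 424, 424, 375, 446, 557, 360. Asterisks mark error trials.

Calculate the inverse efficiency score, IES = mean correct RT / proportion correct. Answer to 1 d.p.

Correct trials (n=13): 437, 369, 400, 374, 504, 553, 459, 424, 424, 375, 446, 557, 360
Mean correct RT = 5682/13 = 437.0769 ms
Proportion correct = 13/14
IES = 437.0769 / (13/14) = 470.698 ms

470.7 ms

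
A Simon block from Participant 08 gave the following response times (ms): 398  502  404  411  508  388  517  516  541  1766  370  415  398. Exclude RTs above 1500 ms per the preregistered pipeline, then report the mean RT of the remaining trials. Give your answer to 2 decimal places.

Excluded: 1766
Retained (n=12): Σ = 5368
Mean = 5368/12 = 447.3333

447.33 ms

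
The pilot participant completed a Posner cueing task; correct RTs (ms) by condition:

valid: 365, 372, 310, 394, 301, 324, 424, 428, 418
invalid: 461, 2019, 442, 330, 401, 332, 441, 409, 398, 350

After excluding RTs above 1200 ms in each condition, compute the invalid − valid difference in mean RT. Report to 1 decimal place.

invalid: exclude 2019
M(valid) = 3336/9 = 370.667
M(invalid) = 3564/9 = 396.000
Difference = 396.000 − 370.667 = 25.333 ms

25.3 ms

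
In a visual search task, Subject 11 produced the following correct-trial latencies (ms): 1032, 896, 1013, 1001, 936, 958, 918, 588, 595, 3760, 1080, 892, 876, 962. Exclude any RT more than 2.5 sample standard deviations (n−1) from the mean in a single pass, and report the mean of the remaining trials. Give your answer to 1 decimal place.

903.6 ms

n = 14, ΣRT = 15507, M = 1107.643
Σ(x−M)² = 7848629.21; s = √(7848629.21/13) = 777.008
Cutoffs: 1107.643 ± 2.5·777.008 → [-834.9, 3050.2]
Outside: 3760 → excluded.
Retained (n=13): Σ = 11747, mean = 11747/13 = 903.615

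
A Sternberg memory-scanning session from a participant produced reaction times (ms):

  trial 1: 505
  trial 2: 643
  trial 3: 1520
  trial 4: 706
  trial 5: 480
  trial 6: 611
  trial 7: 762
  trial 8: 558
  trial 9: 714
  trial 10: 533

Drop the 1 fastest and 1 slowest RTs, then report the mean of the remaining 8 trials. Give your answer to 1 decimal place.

Sorted: 480, 505, 533, 558, 611, 643, 706, 714, 762, 1520
Drop lowest 1 (480) and highest 1 (1520)
Remaining (n=8): Σ = 5032, mean = 5032/8 = 629.000

629.0 ms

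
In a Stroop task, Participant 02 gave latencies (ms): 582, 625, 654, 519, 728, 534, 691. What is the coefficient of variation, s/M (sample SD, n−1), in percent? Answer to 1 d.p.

12.7%

n = 7, Σ = 4333, M = 619.0000
Σ(x−M)² = 36920.000; s = √(36920.000/6) = 78.4432
CV = 78.4432 / 619.0000 = 0.12673 = 12.673%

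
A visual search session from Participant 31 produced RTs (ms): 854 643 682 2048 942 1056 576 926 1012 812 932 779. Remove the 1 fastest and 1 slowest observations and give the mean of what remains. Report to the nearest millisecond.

864 ms

Sorted: 576, 643, 682, 779, 812, 854, 926, 932, 942, 1012, 1056, 2048
Drop lowest 1 (576) and highest 1 (2048)
Remaining (n=10): Σ = 8638, mean = 8638/10 = 863.800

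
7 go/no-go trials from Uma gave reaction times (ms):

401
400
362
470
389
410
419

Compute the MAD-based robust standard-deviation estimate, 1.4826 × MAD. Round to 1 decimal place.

17.8 ms

Sorted: 362, 389, 400, 401, 410, 419, 470 → median = 401
|x − 401| sorted: 0, 1, 9, 12, 18, 39, 69 → MAD = 12
Robust SD ≈ 1.4826 × 12 = 17.791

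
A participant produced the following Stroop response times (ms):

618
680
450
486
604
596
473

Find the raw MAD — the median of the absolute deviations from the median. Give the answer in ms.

Sorted: 450, 473, 486, 596, 604, 618, 680 → median = 596
|x − 596|: 22, 84, 146, 110, 8, 0, 123
Sorted deviations: 0, 8, 22, 84, 110, 123, 146 → MAD = 84

84 ms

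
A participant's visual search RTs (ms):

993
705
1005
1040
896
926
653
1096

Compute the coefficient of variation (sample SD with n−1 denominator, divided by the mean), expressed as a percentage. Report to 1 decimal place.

n = 8, Σ = 7314, M = 914.2500
Σ(x−M)² = 175791.500; s = √(175791.500/7) = 158.4710
CV = 158.4710 / 914.2500 = 0.17333 = 17.333%

17.3%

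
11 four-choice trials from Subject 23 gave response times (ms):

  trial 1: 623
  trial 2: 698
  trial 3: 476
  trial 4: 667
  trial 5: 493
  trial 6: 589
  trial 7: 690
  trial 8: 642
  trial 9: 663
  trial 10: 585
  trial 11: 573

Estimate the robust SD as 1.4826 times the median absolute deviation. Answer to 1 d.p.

65.2 ms

Sorted: 476, 493, 573, 585, 589, 623, 642, 663, 667, 690, 698 → median = 623
|x − 623| sorted: 0, 19, 34, 38, 40, 44, 50, 67, 75, 130, 147 → MAD = 44
Robust SD ≈ 1.4826 × 44 = 65.234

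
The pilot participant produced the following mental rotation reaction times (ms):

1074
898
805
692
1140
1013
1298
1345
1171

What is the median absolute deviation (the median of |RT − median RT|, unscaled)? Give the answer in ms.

Sorted: 692, 805, 898, 1013, 1074, 1140, 1171, 1298, 1345 → median = 1074
|x − 1074|: 0, 176, 269, 382, 66, 61, 224, 271, 97
Sorted deviations: 0, 61, 66, 97, 176, 224, 269, 271, 382 → MAD = 176

176 ms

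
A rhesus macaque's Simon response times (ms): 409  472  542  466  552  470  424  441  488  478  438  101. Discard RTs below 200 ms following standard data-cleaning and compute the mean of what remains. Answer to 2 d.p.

Excluded: 101
Retained (n=11): Σ = 5180
Mean = 5180/11 = 470.9091

470.91 ms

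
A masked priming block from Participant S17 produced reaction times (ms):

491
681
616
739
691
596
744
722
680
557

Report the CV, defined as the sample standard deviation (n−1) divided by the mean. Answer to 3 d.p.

n = 10, Σ = 6517, M = 651.7000
Σ(x−M)² = 63456.100; s = √(63456.100/9) = 83.9683
CV = 83.9683 / 651.7000 = 0.12885

0.129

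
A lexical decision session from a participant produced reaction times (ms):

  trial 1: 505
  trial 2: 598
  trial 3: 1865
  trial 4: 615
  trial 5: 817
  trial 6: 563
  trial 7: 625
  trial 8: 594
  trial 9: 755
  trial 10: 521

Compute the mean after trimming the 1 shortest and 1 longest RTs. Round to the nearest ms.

636 ms

Sorted: 505, 521, 563, 594, 598, 615, 625, 755, 817, 1865
Drop lowest 1 (505) and highest 1 (1865)
Remaining (n=8): Σ = 5088, mean = 5088/8 = 636.000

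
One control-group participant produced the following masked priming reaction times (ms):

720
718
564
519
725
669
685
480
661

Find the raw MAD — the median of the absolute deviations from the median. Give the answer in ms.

Sorted: 480, 519, 564, 661, 669, 685, 718, 720, 725 → median = 669
|x − 669|: 51, 49, 105, 150, 56, 0, 16, 189, 8
Sorted deviations: 0, 8, 16, 49, 51, 56, 105, 150, 189 → MAD = 51

51 ms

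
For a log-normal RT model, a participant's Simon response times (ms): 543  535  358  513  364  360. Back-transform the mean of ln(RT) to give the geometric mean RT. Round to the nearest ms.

437 ms

ln(RT): 6.2971, 6.2823, 5.8805, 6.2403, 5.8972, 5.8861
Mean ln(RT) = 36.4834/6 = 6.08057
Geometric mean = exp(6.08057) = 437.28 ms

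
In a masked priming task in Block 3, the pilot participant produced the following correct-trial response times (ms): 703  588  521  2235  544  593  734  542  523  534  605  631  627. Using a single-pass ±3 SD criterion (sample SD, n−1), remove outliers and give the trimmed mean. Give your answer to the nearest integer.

n = 13, ΣRT = 9380, M = 721.538
Σ(x−M)² = 2534693.23; s = √(2534693.23/12) = 459.592
Cutoffs: 721.538 ± 3·459.592 → [-657.2, 2100.3]
Outside: 2235 → excluded.
Retained (n=12): Σ = 7145, mean = 7145/12 = 595.417

595 ms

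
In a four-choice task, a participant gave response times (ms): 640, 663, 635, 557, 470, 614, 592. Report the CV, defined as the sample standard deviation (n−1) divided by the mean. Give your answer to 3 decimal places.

n = 7, Σ = 4171, M = 595.8571
Σ(x−M)² = 25682.857; s = √(25682.857/6) = 65.4253
CV = 65.4253 / 595.8571 = 0.10980

0.110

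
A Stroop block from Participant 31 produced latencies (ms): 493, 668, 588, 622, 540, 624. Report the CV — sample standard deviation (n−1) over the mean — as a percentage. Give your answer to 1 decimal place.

n = 6, Σ = 3535, M = 589.1667
Σ(x−M)² = 20172.833; s = √(20172.833/5) = 63.5182
CV = 63.5182 / 589.1667 = 0.10781 = 10.781%

10.8%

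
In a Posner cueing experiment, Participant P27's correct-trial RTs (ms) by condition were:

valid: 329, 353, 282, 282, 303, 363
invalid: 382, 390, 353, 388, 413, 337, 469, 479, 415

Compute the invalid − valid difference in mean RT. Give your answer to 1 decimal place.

84.2 ms

M(valid) = 1912/6 = 318.667
M(invalid) = 3626/9 = 402.889
Difference = 402.889 − 318.667 = 84.222 ms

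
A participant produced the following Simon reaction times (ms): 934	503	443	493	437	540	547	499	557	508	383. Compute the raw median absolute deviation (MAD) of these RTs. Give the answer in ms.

Sorted: 383, 437, 443, 493, 499, 503, 508, 540, 547, 557, 934 → median = 503
|x − 503|: 431, 0, 60, 10, 66, 37, 44, 4, 54, 5, 120
Sorted deviations: 0, 4, 5, 10, 37, 44, 54, 60, 66, 120, 431 → MAD = 44

44 ms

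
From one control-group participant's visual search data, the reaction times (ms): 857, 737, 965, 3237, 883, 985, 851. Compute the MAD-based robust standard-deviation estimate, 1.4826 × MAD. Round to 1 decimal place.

121.6 ms

Sorted: 737, 851, 857, 883, 965, 985, 3237 → median = 883
|x − 883| sorted: 0, 26, 32, 82, 102, 146, 2354 → MAD = 82
Robust SD ≈ 1.4826 × 82 = 121.573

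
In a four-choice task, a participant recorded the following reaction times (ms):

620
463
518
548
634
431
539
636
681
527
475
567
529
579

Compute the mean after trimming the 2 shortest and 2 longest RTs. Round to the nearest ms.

554 ms

Sorted: 431, 463, 475, 518, 527, 529, 539, 548, 567, 579, 620, 634, 636, 681
Drop lowest 2 (431, 463) and highest 2 (636, 681)
Remaining (n=10): Σ = 5536, mean = 5536/10 = 553.600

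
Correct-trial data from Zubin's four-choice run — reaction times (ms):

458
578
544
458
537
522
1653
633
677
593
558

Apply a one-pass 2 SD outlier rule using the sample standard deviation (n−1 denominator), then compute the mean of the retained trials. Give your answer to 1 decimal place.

n = 11, ΣRT = 7211, M = 655.545
Σ(x−M)² = 1137702.73; s = √(1137702.73/10) = 337.298
Cutoffs: 655.545 ± 2·337.298 → [-19.1, 1330.1]
Outside: 1653 → excluded.
Retained (n=10): Σ = 5558, mean = 5558/10 = 555.800

555.8 ms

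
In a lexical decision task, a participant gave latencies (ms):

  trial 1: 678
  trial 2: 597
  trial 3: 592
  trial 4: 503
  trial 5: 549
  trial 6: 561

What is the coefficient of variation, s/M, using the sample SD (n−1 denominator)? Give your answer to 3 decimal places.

0.101

n = 6, Σ = 3480, M = 580.0000
Σ(x−M)² = 17288.000; s = √(17288.000/5) = 58.8014
CV = 58.8014 / 580.0000 = 0.10138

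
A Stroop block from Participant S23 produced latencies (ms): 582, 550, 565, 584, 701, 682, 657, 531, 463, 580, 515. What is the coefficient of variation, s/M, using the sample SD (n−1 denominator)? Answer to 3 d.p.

0.124

n = 11, Σ = 6410, M = 582.7273
Σ(x−M)² = 52352.182; s = √(52352.182/10) = 72.3548
CV = 72.3548 / 582.7273 = 0.12417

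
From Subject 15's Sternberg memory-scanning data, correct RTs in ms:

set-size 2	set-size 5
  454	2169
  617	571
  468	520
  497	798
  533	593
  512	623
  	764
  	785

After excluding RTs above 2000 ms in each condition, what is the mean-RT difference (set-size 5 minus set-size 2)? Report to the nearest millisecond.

151 ms

set-size 5: exclude 2169
M(set-size 2) = 3081/6 = 513.500
M(set-size 5) = 4654/7 = 664.857
Difference = 664.857 − 513.500 = 151.357 ms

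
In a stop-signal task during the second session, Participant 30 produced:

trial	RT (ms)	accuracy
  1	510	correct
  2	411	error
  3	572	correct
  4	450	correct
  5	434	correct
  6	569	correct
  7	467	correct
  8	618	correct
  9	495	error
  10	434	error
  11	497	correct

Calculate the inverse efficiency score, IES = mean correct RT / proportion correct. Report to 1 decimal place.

Correct trials (n=8): 510, 572, 450, 434, 569, 467, 618, 497
Mean correct RT = 4117/8 = 514.6250 ms
Proportion correct = 8/11
IES = 514.6250 / (8/11) = 707.609 ms

707.6 ms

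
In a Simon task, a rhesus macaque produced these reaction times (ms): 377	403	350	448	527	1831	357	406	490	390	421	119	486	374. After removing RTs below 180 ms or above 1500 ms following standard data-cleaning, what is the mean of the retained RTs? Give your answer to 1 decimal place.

419.1 ms

Excluded: 119, 1831
Retained (n=12): Σ = 5029
Mean = 5029/12 = 419.0833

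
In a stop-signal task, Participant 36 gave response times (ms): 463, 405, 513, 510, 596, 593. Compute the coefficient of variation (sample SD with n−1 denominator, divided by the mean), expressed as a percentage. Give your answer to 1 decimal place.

n = 6, Σ = 3080, M = 513.3333
Σ(x−M)² = 27461.333; s = √(27461.333/5) = 74.1098
CV = 74.1098 / 513.3333 = 0.14437 = 14.437%

14.4%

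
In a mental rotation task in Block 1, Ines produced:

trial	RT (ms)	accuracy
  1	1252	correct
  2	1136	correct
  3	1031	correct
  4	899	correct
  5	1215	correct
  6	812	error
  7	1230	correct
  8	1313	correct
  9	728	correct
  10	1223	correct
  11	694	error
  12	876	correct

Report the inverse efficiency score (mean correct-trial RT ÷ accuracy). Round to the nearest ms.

1308 ms

Correct trials (n=10): 1252, 1136, 1031, 899, 1215, 1230, 1313, 728, 1223, 876
Mean correct RT = 10903/10 = 1090.3000 ms
Proportion correct = 10/12
IES = 1090.3000 / (10/12) = 1308.360 ms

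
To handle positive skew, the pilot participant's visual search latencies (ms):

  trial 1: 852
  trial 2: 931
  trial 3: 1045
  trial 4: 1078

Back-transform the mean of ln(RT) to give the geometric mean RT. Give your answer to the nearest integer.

ln(RT): 6.7476, 6.8363, 6.9518, 6.9829
Mean ln(RT) = 27.5185/4 = 6.87962
Geometric mean = exp(6.87962) = 972.26 ms

972 ms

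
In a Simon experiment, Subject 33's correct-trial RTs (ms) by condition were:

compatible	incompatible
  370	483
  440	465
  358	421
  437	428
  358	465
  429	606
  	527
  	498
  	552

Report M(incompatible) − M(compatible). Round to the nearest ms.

95 ms

M(compatible) = 2392/6 = 398.667
M(incompatible) = 4445/9 = 493.889
Difference = 493.889 − 398.667 = 95.222 ms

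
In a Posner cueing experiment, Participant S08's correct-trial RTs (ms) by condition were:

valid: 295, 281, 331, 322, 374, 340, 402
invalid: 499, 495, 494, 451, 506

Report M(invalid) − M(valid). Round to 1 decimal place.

154.0 ms

M(valid) = 2345/7 = 335.000
M(invalid) = 2445/5 = 489.000
Difference = 489.000 − 335.000 = 154.000 ms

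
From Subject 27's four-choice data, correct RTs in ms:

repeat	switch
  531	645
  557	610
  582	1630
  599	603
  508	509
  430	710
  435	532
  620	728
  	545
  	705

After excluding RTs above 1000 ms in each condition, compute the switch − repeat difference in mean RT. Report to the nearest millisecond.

88 ms

switch: exclude 1630
M(repeat) = 4262/8 = 532.750
M(switch) = 5587/9 = 620.778
Difference = 620.778 − 532.750 = 88.028 ms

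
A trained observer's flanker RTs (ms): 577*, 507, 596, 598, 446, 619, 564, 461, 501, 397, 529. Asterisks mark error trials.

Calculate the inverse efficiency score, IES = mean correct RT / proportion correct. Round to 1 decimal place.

574.0 ms

Correct trials (n=10): 507, 596, 598, 446, 619, 564, 461, 501, 397, 529
Mean correct RT = 5218/10 = 521.8000 ms
Proportion correct = 10/11
IES = 521.8000 / (10/11) = 573.980 ms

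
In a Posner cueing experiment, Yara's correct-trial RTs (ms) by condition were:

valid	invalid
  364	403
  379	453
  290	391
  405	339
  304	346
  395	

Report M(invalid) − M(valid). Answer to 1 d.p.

30.2 ms

M(valid) = 2137/6 = 356.167
M(invalid) = 1932/5 = 386.400
Difference = 386.400 − 356.167 = 30.233 ms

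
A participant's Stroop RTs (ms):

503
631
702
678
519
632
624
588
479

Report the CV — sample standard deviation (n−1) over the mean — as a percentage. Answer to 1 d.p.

13.2%

n = 9, Σ = 5356, M = 595.1111
Σ(x−M)² = 49588.889; s = √(49588.889/8) = 78.7313
CV = 78.7313 / 595.1111 = 0.13230 = 13.230%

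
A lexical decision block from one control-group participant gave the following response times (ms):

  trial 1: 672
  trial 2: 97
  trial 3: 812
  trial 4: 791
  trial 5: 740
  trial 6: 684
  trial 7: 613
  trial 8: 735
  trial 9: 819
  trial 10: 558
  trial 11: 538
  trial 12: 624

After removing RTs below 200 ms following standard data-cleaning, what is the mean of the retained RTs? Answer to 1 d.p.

Excluded: 97
Retained (n=11): Σ = 7586
Mean = 7586/11 = 689.6364

689.6 ms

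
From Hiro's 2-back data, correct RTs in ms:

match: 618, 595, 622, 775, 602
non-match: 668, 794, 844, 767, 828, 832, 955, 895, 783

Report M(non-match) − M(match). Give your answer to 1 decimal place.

M(match) = 3212/5 = 642.400
M(non-match) = 7366/9 = 818.444
Difference = 818.444 − 642.400 = 176.044 ms

176.0 ms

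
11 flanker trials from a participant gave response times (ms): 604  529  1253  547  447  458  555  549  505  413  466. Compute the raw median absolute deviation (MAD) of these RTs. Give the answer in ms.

63 ms

Sorted: 413, 447, 458, 466, 505, 529, 547, 549, 555, 604, 1253 → median = 529
|x − 529|: 75, 0, 724, 18, 82, 71, 26, 20, 24, 116, 63
Sorted deviations: 0, 18, 20, 24, 26, 63, 71, 75, 82, 116, 724 → MAD = 63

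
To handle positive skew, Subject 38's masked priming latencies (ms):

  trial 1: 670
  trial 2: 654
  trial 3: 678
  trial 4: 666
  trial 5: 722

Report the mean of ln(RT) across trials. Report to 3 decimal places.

ln(RT): 6.5073, 6.4831, 6.5191, 6.5013, 6.5820
Σ ln(RT) = 32.5928
Mean = 32.5928/5 = 6.51857

6.519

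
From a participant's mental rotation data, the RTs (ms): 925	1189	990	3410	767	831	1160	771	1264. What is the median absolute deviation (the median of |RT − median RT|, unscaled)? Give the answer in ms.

199 ms

Sorted: 767, 771, 831, 925, 990, 1160, 1189, 1264, 3410 → median = 990
|x − 990|: 65, 199, 0, 2420, 223, 159, 170, 219, 274
Sorted deviations: 0, 65, 159, 170, 199, 219, 223, 274, 2420 → MAD = 199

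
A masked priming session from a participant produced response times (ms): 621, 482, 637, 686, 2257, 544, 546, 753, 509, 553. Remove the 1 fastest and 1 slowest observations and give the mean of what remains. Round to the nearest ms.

606 ms

Sorted: 482, 509, 544, 546, 553, 621, 637, 686, 753, 2257
Drop lowest 1 (482) and highest 1 (2257)
Remaining (n=8): Σ = 4849, mean = 4849/8 = 606.125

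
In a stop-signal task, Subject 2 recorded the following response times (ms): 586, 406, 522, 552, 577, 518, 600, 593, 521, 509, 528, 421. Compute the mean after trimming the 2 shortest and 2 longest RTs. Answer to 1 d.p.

Sorted: 406, 421, 509, 518, 521, 522, 528, 552, 577, 586, 593, 600
Drop lowest 2 (406, 421) and highest 2 (593, 600)
Remaining (n=8): Σ = 4313, mean = 4313/8 = 539.125

539.1 ms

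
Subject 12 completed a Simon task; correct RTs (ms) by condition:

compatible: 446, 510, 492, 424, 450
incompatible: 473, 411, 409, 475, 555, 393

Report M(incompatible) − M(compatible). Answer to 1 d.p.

M(compatible) = 2322/5 = 464.400
M(incompatible) = 2716/6 = 452.667
Difference = 452.667 − 464.400 = -11.733 ms

-11.7 ms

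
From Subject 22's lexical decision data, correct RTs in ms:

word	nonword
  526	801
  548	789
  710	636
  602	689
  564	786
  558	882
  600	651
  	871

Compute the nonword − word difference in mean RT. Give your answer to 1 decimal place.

M(word) = 4108/7 = 586.857
M(nonword) = 6105/8 = 763.125
Difference = 763.125 − 586.857 = 176.268 ms

176.3 ms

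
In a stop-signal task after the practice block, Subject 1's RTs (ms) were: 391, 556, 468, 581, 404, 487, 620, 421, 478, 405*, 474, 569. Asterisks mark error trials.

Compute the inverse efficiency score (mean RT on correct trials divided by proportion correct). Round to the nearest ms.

Correct trials (n=11): 391, 556, 468, 581, 404, 487, 620, 421, 478, 474, 569
Mean correct RT = 5449/11 = 495.3636 ms
Proportion correct = 11/12
IES = 495.3636 / (11/12) = 540.397 ms

540 ms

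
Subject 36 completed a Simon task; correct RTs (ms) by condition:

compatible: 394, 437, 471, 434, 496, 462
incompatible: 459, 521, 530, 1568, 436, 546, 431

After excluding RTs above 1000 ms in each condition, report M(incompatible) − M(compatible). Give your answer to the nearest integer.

incompatible: exclude 1568
M(compatible) = 2694/6 = 449.000
M(incompatible) = 2923/6 = 487.167
Difference = 487.167 − 449.000 = 38.167 ms

38 ms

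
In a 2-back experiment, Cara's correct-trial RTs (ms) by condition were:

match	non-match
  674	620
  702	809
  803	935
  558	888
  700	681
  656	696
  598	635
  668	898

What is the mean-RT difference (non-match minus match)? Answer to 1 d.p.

M(match) = 5359/8 = 669.875
M(non-match) = 6162/8 = 770.250
Difference = 770.250 − 669.875 = 100.375 ms

100.4 ms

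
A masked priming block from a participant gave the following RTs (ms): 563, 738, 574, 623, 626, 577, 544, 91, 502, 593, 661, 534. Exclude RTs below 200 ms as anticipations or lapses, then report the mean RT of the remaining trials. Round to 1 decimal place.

594.1 ms

Excluded: 91
Retained (n=11): Σ = 6535
Mean = 6535/11 = 594.0909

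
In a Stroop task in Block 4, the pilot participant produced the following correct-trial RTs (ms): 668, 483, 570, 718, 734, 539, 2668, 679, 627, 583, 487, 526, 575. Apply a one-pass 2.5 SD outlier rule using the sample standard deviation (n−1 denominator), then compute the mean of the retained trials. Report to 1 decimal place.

n = 13, ΣRT = 9857, M = 758.231
Σ(x−M)² = 4032086.31; s = √(4032086.31/12) = 579.661
Cutoffs: 758.231 ± 2.5·579.661 → [-690.9, 2207.4]
Outside: 2668 → excluded.
Retained (n=12): Σ = 7189, mean = 7189/12 = 599.083

599.1 ms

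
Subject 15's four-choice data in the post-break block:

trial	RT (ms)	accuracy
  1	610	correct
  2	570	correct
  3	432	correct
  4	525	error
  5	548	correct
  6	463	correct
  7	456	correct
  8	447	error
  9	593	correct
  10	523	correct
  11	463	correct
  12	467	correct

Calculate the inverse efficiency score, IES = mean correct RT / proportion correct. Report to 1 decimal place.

615.0 ms

Correct trials (n=10): 610, 570, 432, 548, 463, 456, 593, 523, 463, 467
Mean correct RT = 5125/10 = 512.5000 ms
Proportion correct = 10/12
IES = 512.5000 / (10/12) = 615.000 ms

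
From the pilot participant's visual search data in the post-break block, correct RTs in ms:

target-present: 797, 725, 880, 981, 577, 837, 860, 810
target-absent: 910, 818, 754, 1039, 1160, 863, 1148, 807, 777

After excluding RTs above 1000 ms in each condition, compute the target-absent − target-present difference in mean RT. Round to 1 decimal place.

13.1 ms

target-absent: exclude 1039, 1160, 1148
M(target-present) = 6467/8 = 808.375
M(target-absent) = 4929/6 = 821.500
Difference = 821.500 − 808.375 = 13.125 ms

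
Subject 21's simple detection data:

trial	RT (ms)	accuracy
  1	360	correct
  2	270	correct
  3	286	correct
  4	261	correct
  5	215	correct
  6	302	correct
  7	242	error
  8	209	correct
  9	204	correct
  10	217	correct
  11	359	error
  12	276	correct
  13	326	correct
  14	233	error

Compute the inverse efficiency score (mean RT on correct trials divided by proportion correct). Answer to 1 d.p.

338.5 ms

Correct trials (n=11): 360, 270, 286, 261, 215, 302, 209, 204, 217, 276, 326
Mean correct RT = 2926/11 = 266.0000 ms
Proportion correct = 11/14
IES = 266.0000 / (11/14) = 338.545 ms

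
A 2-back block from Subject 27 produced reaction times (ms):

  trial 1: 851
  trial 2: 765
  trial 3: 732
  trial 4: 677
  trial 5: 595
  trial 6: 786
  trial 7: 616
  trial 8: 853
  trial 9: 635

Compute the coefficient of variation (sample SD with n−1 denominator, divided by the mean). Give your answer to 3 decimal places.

0.135

n = 9, Σ = 6510, M = 723.3333
Σ(x−M)² = 76790.000; s = √(76790.000/8) = 97.9732
CV = 97.9732 / 723.3333 = 0.13545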